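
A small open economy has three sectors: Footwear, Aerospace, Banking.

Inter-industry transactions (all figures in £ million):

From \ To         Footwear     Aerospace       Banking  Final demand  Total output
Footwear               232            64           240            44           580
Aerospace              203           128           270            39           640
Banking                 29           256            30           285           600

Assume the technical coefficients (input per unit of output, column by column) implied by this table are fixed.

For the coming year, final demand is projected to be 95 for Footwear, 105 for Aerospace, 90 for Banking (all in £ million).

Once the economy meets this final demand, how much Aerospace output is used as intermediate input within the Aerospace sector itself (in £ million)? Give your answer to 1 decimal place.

z_AA = 106.8

Technical coefficients a_ij = z_ij / X_j:
  a_FF = 232/580 = 0.40, a_AF = 203/580 = 0.35, a_BF = 29/580 = 0.05
  a_FA = 64/640 = 0.10, a_AA = 128/640 = 0.20, a_BA = 256/640 = 0.40
  a_FB = 240/600 = 0.40, a_AB = 270/600 = 0.45, a_BB = 30/600 = 0.05
I − A =
  [   0.60    -0.10    -0.40]
  [  -0.35     0.80    -0.45]
  [  -0.05    -0.40     0.95]
Cofactors of I−A, C_ij = (−1)^(i+j)·(minor ij) (rows/columns in the sector order above):
  C_11 = (0.80)(0.95) − (-0.45)(-0.40) = 0.5800
  C_12 = −[(-0.35)(0.95) − (-0.45)(-0.05)] = 0.3550
  C_13 = (-0.35)(-0.40) − (0.80)(-0.05) = 0.1800
  C_21 = −[(-0.10)(0.95) − (-0.40)(-0.40)] = 0.2550
  C_22 = (0.60)(0.95) − (-0.40)(-0.05) = 0.5500
  C_23 = −[(0.60)(-0.40) − (-0.10)(-0.05)] = 0.2450
  C_31 = (-0.10)(-0.45) − (-0.40)(0.80) = 0.3650
  C_32 = −[(0.60)(-0.45) − (-0.40)(-0.35)] = 0.4100
  C_33 = (0.60)(0.80) − (-0.10)(-0.35) = 0.4450
det(I−A) = Σ_j (I−A)_1j·C_1j = (0.60)(0.5800) + (-0.10)(0.3550) + (-0.40)(0.1800) = 0.2405
adj(I−A) = Cᵀ =
  [ 0.5800   0.2550   0.3650]
  [ 0.3550   0.5500   0.4100]
  [ 0.1800   0.2450   0.4450]
(I − A)⁻¹ = adj(I−A) / det(I−A) ≈
  [   2.4116     1.0603     1.5177]
  [   1.4761     2.2869     1.7048]
  [   0.7484     1.0187     1.8503]
First solve x = (I − A)⁻¹ d = adj(I−A)·d / det(I−A); in particular x_A = (0.3550·95 + 0.5500·105 + 0.4100·90) / 0.2405 = 128.375 / 0.2405 ≈ 533.784.
Intermediate flow from A to A: z_AA = a_AA · x_A = 0.20 × 128.375 / 0.2405 = 25.675 / 0.2405 ≈ 106.8.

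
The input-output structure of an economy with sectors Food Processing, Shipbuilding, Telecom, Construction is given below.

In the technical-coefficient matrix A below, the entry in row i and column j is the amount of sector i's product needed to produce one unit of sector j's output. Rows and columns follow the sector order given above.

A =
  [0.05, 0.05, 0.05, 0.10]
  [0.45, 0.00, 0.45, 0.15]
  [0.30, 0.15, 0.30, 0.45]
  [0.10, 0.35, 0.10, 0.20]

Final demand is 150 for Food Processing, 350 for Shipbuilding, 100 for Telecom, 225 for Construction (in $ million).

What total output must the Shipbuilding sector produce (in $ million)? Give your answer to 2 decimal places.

x_2 = 1240.95

I − A =
  [   0.95    -0.05    -0.05    -0.10]
  [  -0.45     1.00    -0.45    -0.15]
  [  -0.30    -0.15     0.70    -0.45]
  [  -0.10    -0.35    -0.10     0.80]
Compute the cofactors C_ij = (−1)^(i+j)·(3×3 minor ij) of I−A; the adjugate is their transpose:
adj(I−A) = Cᵀ =
  [ 0.351125   0.065625   0.081875   0.102250]
  [ 0.375000   0.465000   0.375000   0.345000]
  [ 0.396375   0.286875   0.665625   0.477750]
  [ 0.257500   0.247500   0.257500   0.560000]
det(I−A) = Σ_j (I−A)_1j·C_1j = (0.95)(0.351125) + (-0.05)(0.375000) + (-0.05)(0.396375) + (-0.10)(0.257500) = 0.26925
(I − A)⁻¹ = adj(I−A) / det(I−A) ≈
  [   1.3041     0.2437     0.3041     0.3798]
  [   1.3928     1.7270     1.3928     1.2813]
  [   1.4721     1.0655     2.4721     1.7744]
  [   0.9564     0.9192     0.9564     2.0799]
x = (I − A)⁻¹ d = adj(I−A)·d / det(I−A), with det(I−A) = 0.26925:
  x_1 = (0.351125·150 + 0.065625·350 + 0.081875·100 + 0.102250·225) / 0.26925 = 106.83125 / 0.26925 ≈ 396.77
  x_2 = (0.375000·150 + 0.465000·350 + 0.375000·100 + 0.345000·225) / 0.26925 = 334.125 / 0.26925 ≈ 1240.95
  x_3 = (0.396375·150 + 0.286875·350 + 0.665625·100 + 0.477750·225) / 0.26925 = 333.91875 / 0.26925 ≈ 1240.18
  x_4 = (0.257500·150 + 0.247500·350 + 0.257500·100 + 0.560000·225) / 0.26925 = 277.00 / 0.26925 ≈ 1028.78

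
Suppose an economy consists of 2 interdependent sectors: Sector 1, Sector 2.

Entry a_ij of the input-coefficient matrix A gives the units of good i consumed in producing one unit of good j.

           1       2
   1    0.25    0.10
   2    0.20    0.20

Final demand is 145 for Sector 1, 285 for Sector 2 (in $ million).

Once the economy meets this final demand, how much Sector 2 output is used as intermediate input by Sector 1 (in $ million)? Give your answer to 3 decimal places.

I − A =
  [   0.75    -0.10]
  [  -0.20     0.80]
det(I−A) = (0.75)(0.80) − (-0.10)(-0.20) = 0.5800
adj(I−A) = [[0.80, 0.10], [0.20, 0.75]]
(I − A)⁻¹ = adj(I−A) / det(I−A) ≈
  [   1.3793     0.1724]
  [   0.3448     1.2931]
First solve x = (I − A)⁻¹ d = adj(I−A)·d / det(I−A); in particular x_1 = (0.80·145 + 0.10·285) / 0.5800 = 144.50 / 0.5800 ≈ 249.13793.
Intermediate flow from 2 to 1: z_21 = a_21 · x_1 = 0.20 × 144.50 / 0.5800 = 28.90 / 0.5800 ≈ 49.828.

z_21 = 49.828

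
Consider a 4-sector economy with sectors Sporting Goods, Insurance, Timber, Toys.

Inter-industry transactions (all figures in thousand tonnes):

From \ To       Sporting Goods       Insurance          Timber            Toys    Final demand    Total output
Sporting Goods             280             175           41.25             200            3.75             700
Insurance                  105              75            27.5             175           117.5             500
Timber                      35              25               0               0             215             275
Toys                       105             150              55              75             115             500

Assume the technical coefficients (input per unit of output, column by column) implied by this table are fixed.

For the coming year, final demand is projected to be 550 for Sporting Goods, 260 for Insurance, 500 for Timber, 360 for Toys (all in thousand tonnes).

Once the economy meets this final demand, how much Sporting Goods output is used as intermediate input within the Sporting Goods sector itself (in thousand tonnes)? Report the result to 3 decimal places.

z_11 = 1316.282

Technical coefficients a_ij = z_ij / X_j:
  a_11 = 280/700 = 0.40, a_21 = 105/700 = 0.15, a_31 = 35/700 = 0.05, a_41 = 105/700 = 0.15
  a_12 = 175/500 = 0.35, a_22 = 75/500 = 0.15, a_32 = 25/500 = 0.05, a_42 = 150/500 = 0.30
  a_13 = 41.25/275 = 0.15, a_23 = 27.5/275 = 0.10, a_33 = 0/275 = 0.00, a_43 = 55/275 = 0.20
  a_14 = 200/500 = 0.40, a_24 = 175/500 = 0.35, a_34 = 0/500 = 0.00, a_44 = 75/500 = 0.15
I − A =
  [   0.60    -0.35    -0.15    -0.40]
  [  -0.15     0.85    -0.10    -0.35]
  [  -0.05    -0.05     1.00     0.00]
  [  -0.15    -0.30    -0.20     0.85]
Compute the cofactors C_ij = (−1)^(i+j)·(3×3 minor ij) of I−A; the adjugate is their transpose:
adj(I−A) = Cᵀ =
  [ 0.609750   0.427875   0.226875   0.463125]
  [ 0.187750   0.439625   0.126000   0.269375]
  [ 0.039875   0.043375   0.238500   0.036625]
  [ 0.183250   0.240875   0.140625   0.445250]
det(I−A) = Σ_j (I−A)_1j·C_1j = (0.60)(0.609750) + (-0.35)(0.187750) + (-0.15)(0.039875) + (-0.40)(0.183250) = 0.22085625
(I − A)⁻¹ = adj(I−A) / det(I−A) ≈
  [   2.7608     1.9373     1.0273     2.0970]
  [   0.8501     1.9905     0.5705     1.2197]
  [   0.1805     0.1964     1.0799     0.1658]
  [   0.8297     1.0906     0.6367     2.0160]
First solve x = (I − A)⁻¹ d = adj(I−A)·d / det(I−A); in particular x_1 = (0.609750·550 + 0.427875·260 + 0.226875·500 + 0.463125·360) / 0.22085625 = 726.7725 / 0.22085625 ≈ 3290.70379.
Intermediate flow from 1 to 1: z_11 = a_11 · x_1 = 0.40 × 726.7725 / 0.22085625 = 290.709 / 0.22085625 ≈ 1316.282.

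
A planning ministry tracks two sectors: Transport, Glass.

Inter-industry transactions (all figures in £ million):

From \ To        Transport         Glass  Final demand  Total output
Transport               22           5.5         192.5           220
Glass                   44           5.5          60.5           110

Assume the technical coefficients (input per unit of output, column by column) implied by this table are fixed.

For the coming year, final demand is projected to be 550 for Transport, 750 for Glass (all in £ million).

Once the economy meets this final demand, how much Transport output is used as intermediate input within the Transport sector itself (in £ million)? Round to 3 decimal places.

Technical coefficients a_ij = z_ij / X_j:
  a_TT = 22/220 = 0.10, a_GT = 44/220 = 0.20
  a_TG = 5.5/110 = 0.05, a_GG = 5.5/110 = 0.05
I − A =
  [   0.90    -0.05]
  [  -0.20     0.95]
det(I−A) = (0.90)(0.95) − (-0.05)(-0.20) = 0.8450
adj(I−A) = [[0.95, 0.05], [0.20, 0.90]]
(I − A)⁻¹ = adj(I−A) / det(I−A) ≈
  [   1.1243     0.0592]
  [   0.2367     1.0651]
First solve x = (I − A)⁻¹ d = adj(I−A)·d / det(I−A); in particular x_T = (0.95·550 + 0.05·750) / 0.8450 = 560.00 / 0.8450 ≈ 662.72189.
Intermediate flow from T to T: z_TT = a_TT · x_T = 0.10 × 560.00 / 0.8450 = 56.00 / 0.8450 ≈ 66.272.

z_TT = 66.272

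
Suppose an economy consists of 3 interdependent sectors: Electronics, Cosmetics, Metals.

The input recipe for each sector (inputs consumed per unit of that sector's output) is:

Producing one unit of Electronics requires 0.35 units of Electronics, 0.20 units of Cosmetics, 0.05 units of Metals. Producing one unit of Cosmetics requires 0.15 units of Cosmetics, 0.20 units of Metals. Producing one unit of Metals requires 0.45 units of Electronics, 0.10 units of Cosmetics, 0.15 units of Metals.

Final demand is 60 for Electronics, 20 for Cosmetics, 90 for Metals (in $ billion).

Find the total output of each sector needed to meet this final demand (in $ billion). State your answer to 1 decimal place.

I − A =
  [   0.65     0.00    -0.45]
  [  -0.20     0.85    -0.10]
  [  -0.05    -0.20     0.85]
Cofactors of I−A, C_ij = (−1)^(i+j)·(minor ij) (rows/columns in the sector order above):
  C_11 = (0.85)(0.85) − (-0.10)(-0.20) = 0.7025
  C_12 = −[(-0.20)(0.85) − (-0.10)(-0.05)] = 0.1750
  C_13 = (-0.20)(-0.20) − (0.85)(-0.05) = 0.0825
  C_21 = −[(0.00)(0.85) − (-0.45)(-0.20)] = 0.0900
  C_22 = (0.65)(0.85) − (-0.45)(-0.05) = 0.5300
  C_23 = −[(0.65)(-0.20) − (0.00)(-0.05)] = 0.1300
  C_31 = (0.00)(-0.10) − (-0.45)(0.85) = 0.3825
  C_32 = −[(0.65)(-0.10) − (-0.45)(-0.20)] = 0.1550
  C_33 = (0.65)(0.85) − (0.00)(-0.20) = 0.5525
det(I−A) = Σ_j (I−A)_1j·C_1j = (0.65)(0.7025) + (0.00)(0.1750) + (-0.45)(0.0825) = 0.4195
adj(I−A) = Cᵀ =
  [ 0.7025   0.0900   0.3825]
  [ 0.1750   0.5300   0.1550]
  [ 0.0825   0.1300   0.5525]
(I − A)⁻¹ = adj(I−A) / det(I−A) ≈
  [   1.6746     0.2145     0.9118]
  [   0.4172     1.2634     0.3695]
  [   0.1967     0.3099     1.3170]
x = (I − A)⁻¹ d = adj(I−A)·d / det(I−A), with det(I−A) = 0.4195:
  x_E = (0.7025·60 + 0.0900·20 + 0.3825·90) / 0.4195 = 78.375 / 0.4195 ≈ 186.8
  x_C = (0.1750·60 + 0.5300·20 + 0.1550·90) / 0.4195 = 35.05 / 0.4195 ≈ 83.6
  x_M = (0.0825·60 + 0.1300·20 + 0.5525·90) / 0.4195 = 57.275 / 0.4195 ≈ 136.5

x_E = 186.8, x_C = 83.6, x_M = 136.5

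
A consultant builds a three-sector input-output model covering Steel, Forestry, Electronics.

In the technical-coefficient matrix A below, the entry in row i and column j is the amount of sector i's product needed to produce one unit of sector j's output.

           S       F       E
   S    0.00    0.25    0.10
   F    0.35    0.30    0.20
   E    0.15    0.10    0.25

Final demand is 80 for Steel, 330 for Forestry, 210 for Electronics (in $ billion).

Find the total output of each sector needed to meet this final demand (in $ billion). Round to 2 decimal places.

x_S = 312.95, x_F = 754.53, x_E = 443.19

I − A =
  [   1.00    -0.25    -0.10]
  [  -0.35     0.70    -0.20]
  [  -0.15    -0.10     0.75]
Cofactors of I−A, C_ij = (−1)^(i+j)·(minor ij) (rows/columns in the sector order above):
  C_11 = (0.70)(0.75) − (-0.20)(-0.10) = 0.5050
  C_12 = −[(-0.35)(0.75) − (-0.20)(-0.15)] = 0.2925
  C_13 = (-0.35)(-0.10) − (0.70)(-0.15) = 0.1400
  C_21 = −[(-0.25)(0.75) − (-0.10)(-0.10)] = 0.1975
  C_22 = (1.00)(0.75) − (-0.10)(-0.15) = 0.7350
  C_23 = −[(1.00)(-0.10) − (-0.25)(-0.15)] = 0.1375
  C_31 = (-0.25)(-0.20) − (-0.10)(0.70) = 0.1200
  C_32 = −[(1.00)(-0.20) − (-0.10)(-0.35)] = 0.2350
  C_33 = (1.00)(0.70) − (-0.25)(-0.35) = 0.6125
det(I−A) = Σ_j (I−A)_1j·C_1j = (1.00)(0.5050) + (-0.25)(0.2925) + (-0.10)(0.1400) = 0.417875
adj(I−A) = Cᵀ =
  [ 0.5050   0.1975   0.1200]
  [ 0.2925   0.7350   0.2350]
  [ 0.1400   0.1375   0.6125]
(I − A)⁻¹ = adj(I−A) / det(I−A) ≈
  [   1.2085     0.4726     0.2872]
  [   0.7000     1.7589     0.5624]
  [   0.3350     0.3290     1.4657]
x = (I − A)⁻¹ d = adj(I−A)·d / det(I−A), with det(I−A) = 0.417875:
  x_S = (0.5050·80 + 0.1975·330 + 0.1200·210) / 0.417875 = 130.775 / 0.417875 ≈ 312.95
  x_F = (0.2925·80 + 0.7350·330 + 0.2350·210) / 0.417875 = 315.30 / 0.417875 ≈ 754.53
  x_E = (0.1400·80 + 0.1375·330 + 0.6125·210) / 0.417875 = 185.20 / 0.417875 ≈ 443.19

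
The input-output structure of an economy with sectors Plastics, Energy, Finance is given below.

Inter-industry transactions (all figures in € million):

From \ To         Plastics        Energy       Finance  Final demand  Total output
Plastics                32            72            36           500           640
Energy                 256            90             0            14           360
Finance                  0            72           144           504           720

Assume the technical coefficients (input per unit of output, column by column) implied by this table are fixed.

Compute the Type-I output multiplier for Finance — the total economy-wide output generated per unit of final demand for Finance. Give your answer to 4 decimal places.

Technical coefficients a_ij = z_ij / X_j:
  a_11 = 32/640 = 0.05, a_21 = 256/640 = 0.40, a_31 = 0/640 = 0.00
  a_12 = 72/360 = 0.20, a_22 = 90/360 = 0.25, a_32 = 72/360 = 0.20
  a_13 = 36/720 = 0.05, a_23 = 0/720 = 0.00, a_33 = 144/720 = 0.20
I − A =
  [   0.95    -0.20    -0.05]
  [  -0.40     0.75     0.00]
  [   0.00    -0.20     0.80]
Cofactors of I−A, C_ij = (−1)^(i+j)·(minor ij) (rows/columns in the sector order above):
  C_11 = (0.75)(0.80) − (0.00)(-0.20) = 0.6000
  C_12 = −[(-0.40)(0.80) − (0.00)(0.00)] = 0.3200
  C_13 = (-0.40)(-0.20) − (0.75)(0.00) = 0.0800
  C_21 = −[(-0.20)(0.80) − (-0.05)(-0.20)] = 0.1700
  C_22 = (0.95)(0.80) − (-0.05)(0.00) = 0.7600
  C_23 = −[(0.95)(-0.20) − (-0.20)(0.00)] = 0.1900
  C_31 = (-0.20)(0.00) − (-0.05)(0.75) = 0.0375
  C_32 = −[(0.95)(0.00) − (-0.05)(-0.40)] = 0.0200
  C_33 = (0.95)(0.75) − (-0.20)(-0.40) = 0.6325
det(I−A) = Σ_j (I−A)_1j·C_1j = (0.95)(0.6000) + (-0.20)(0.3200) + (-0.05)(0.0800) = 0.5020
adj(I−A) = Cᵀ =
  [ 0.6000   0.1700   0.0375]
  [ 0.3200   0.7600   0.0200]
  [ 0.0800   0.1900   0.6325]
(I − A)⁻¹ = adj(I−A) / det(I−A) ≈
  [   1.19522     0.33865     0.07470]
  [   0.63745     1.51394     0.03984]
  [   0.15936     0.37849     1.25996]
The output multiplier for sector j is the column-j sum of the Leontief inverse (I − A)⁻¹ = adj(I−A) / det(I−A).
Column 3 of adj(I−A): (0.0375, 0.0200, 0.6325); det(I−A) = 0.5020.
m_3 = (0.0375 + 0.0200 + 0.6325) / 0.5020 = 0.69 / 0.5020 ≈ 1.3745.

m_3 = 1.3745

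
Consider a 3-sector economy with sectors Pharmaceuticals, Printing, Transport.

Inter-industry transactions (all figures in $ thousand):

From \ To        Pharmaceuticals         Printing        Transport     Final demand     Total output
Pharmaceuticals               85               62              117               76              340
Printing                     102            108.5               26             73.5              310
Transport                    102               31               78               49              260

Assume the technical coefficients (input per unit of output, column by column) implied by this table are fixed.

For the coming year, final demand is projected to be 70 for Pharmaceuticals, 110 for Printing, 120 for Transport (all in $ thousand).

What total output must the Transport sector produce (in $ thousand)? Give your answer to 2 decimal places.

x_3 = 443.90

Technical coefficients a_ij = z_ij / X_j:
  a_11 = 85/340 = 0.25, a_21 = 102/340 = 0.30, a_31 = 102/340 = 0.30
  a_12 = 62/310 = 0.20, a_22 = 108.5/310 = 0.35, a_32 = 31/310 = 0.10
  a_13 = 117/260 = 0.45, a_23 = 26/260 = 0.10, a_33 = 78/260 = 0.30
I − A =
  [   0.75    -0.20    -0.45]
  [  -0.30     0.65    -0.10]
  [  -0.30    -0.10     0.70]
Cofactors of I−A, C_ij = (−1)^(i+j)·(minor ij) (rows/columns in the sector order above):
  C_11 = (0.65)(0.70) − (-0.10)(-0.10) = 0.4450
  C_12 = −[(-0.30)(0.70) − (-0.10)(-0.30)] = 0.2400
  C_13 = (-0.30)(-0.10) − (0.65)(-0.30) = 0.2250
  C_21 = −[(-0.20)(0.70) − (-0.45)(-0.10)] = 0.1850
  C_22 = (0.75)(0.70) − (-0.45)(-0.30) = 0.3900
  C_23 = −[(0.75)(-0.10) − (-0.20)(-0.30)] = 0.1350
  C_31 = (-0.20)(-0.10) − (-0.45)(0.65) = 0.3125
  C_32 = −[(0.75)(-0.10) − (-0.45)(-0.30)] = 0.2100
  C_33 = (0.75)(0.65) − (-0.20)(-0.30) = 0.4275
det(I−A) = Σ_j (I−A)_1j·C_1j = (0.75)(0.4450) + (-0.20)(0.2400) + (-0.45)(0.2250) = 0.1845
adj(I−A) = Cᵀ =
  [ 0.4450   0.1850   0.3125]
  [ 0.2400   0.3900   0.2100]
  [ 0.2250   0.1350   0.4275]
(I − A)⁻¹ = adj(I−A) / det(I−A) ≈
  [   2.4119     1.0027     1.6938]
  [   1.3008     2.1138     1.1382]
  [   1.2195     0.7317     2.3171]
x = (I − A)⁻¹ d = adj(I−A)·d / det(I−A), with det(I−A) = 0.1845:
  x_1 = (0.4450·70 + 0.1850·110 + 0.3125·120) / 0.1845 = 89.00 / 0.1845 ≈ 482.38
  x_2 = (0.2400·70 + 0.3900·110 + 0.2100·120) / 0.1845 = 84.90 / 0.1845 ≈ 460.16
  x_3 = (0.2250·70 + 0.1350·110 + 0.4275·120) / 0.1845 = 81.90 / 0.1845 ≈ 443.90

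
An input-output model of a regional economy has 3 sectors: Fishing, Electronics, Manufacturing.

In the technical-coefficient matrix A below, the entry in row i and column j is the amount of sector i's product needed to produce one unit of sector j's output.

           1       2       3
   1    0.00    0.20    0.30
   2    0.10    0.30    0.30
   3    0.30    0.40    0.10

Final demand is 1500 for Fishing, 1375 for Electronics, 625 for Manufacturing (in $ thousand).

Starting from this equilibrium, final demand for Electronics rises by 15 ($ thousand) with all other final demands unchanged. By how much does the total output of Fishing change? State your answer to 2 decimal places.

I − A =
  [   1.00    -0.20    -0.30]
  [  -0.10     0.70    -0.30]
  [  -0.30    -0.40     0.90]
Cofactors of I−A, C_ij = (−1)^(i+j)·(minor ij) (rows/columns in the sector order above):
  C_11 = (0.70)(0.90) − (-0.30)(-0.40) = 0.5100
  C_12 = −[(-0.10)(0.90) − (-0.30)(-0.30)] = 0.1800
  C_13 = (-0.10)(-0.40) − (0.70)(-0.30) = 0.2500
  C_21 = −[(-0.20)(0.90) − (-0.30)(-0.40)] = 0.3000
  C_22 = (1.00)(0.90) − (-0.30)(-0.30) = 0.8100
  C_23 = −[(1.00)(-0.40) − (-0.20)(-0.30)] = 0.4600
  C_31 = (-0.20)(-0.30) − (-0.30)(0.70) = 0.2700
  C_32 = −[(1.00)(-0.30) − (-0.30)(-0.10)] = 0.3300
  C_33 = (1.00)(0.70) − (-0.20)(-0.10) = 0.6800
det(I−A) = Σ_j (I−A)_1j·C_1j = (1.00)(0.5100) + (-0.20)(0.1800) + (-0.30)(0.2500) = 0.3990
adj(I−A) = Cᵀ =
  [ 0.5100   0.3000   0.2700]
  [ 0.1800   0.8100   0.3300]
  [ 0.2500   0.4600   0.6800]
(I − A)⁻¹ = adj(I−A) / det(I−A) ≈
  [   1.2782     0.7519     0.6767]
  [   0.4511     2.0301     0.8271]
  [   0.6266     1.1529     1.7043]
Δx = (I − A)⁻¹ Δd with Δd having +15 in the Electronics component and 0 elsewhere.
So Δx_1 = L_12 · (+15), where L_12 = adj(I−A)_12 / det(I−A) = 0.3000 / 0.3990.
Δx_1 = 0.3000 × (+15) / 0.3990 = 4.50 / 0.3990 ≈ 11.28.

Δx_1 = 11.28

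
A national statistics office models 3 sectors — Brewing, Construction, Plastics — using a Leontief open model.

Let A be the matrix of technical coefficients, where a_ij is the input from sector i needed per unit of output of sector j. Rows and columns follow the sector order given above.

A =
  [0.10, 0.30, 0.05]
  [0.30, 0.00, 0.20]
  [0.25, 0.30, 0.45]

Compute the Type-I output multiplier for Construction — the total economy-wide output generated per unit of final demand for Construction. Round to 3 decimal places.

I − A =
  [   0.90    -0.30    -0.05]
  [  -0.30     1.00    -0.20]
  [  -0.25    -0.30     0.55]
Cofactors of I−A, C_ij = (−1)^(i+j)·(minor ij) (rows/columns in the sector order above):
  C_11 = (1.00)(0.55) − (-0.20)(-0.30) = 0.4900
  C_12 = −[(-0.30)(0.55) − (-0.20)(-0.25)] = 0.2150
  C_13 = (-0.30)(-0.30) − (1.00)(-0.25) = 0.3400
  C_21 = −[(-0.30)(0.55) − (-0.05)(-0.30)] = 0.1800
  C_22 = (0.90)(0.55) − (-0.05)(-0.25) = 0.4825
  C_23 = −[(0.90)(-0.30) − (-0.30)(-0.25)] = 0.3450
  C_31 = (-0.30)(-0.20) − (-0.05)(1.00) = 0.1100
  C_32 = −[(0.90)(-0.20) − (-0.05)(-0.30)] = 0.1950
  C_33 = (0.90)(1.00) − (-0.30)(-0.30) = 0.8100
det(I−A) = Σ_j (I−A)_1j·C_1j = (0.90)(0.4900) + (-0.30)(0.2150) + (-0.05)(0.3400) = 0.3595
adj(I−A) = Cᵀ =
  [ 0.4900   0.1800   0.1100]
  [ 0.2150   0.4825   0.1950]
  [ 0.3400   0.3450   0.8100]
(I − A)⁻¹ = adj(I−A) / det(I−A) ≈
  [   1.3630     0.5007     0.3060]
  [   0.5981     1.3421     0.5424]
  [   0.9458     0.9597     2.2531]
The output multiplier for sector j is the column-j sum of the Leontief inverse (I − A)⁻¹ = adj(I−A) / det(I−A).
Column C of adj(I−A): (0.1800, 0.4825, 0.3450); det(I−A) = 0.3595.
m_C = (0.1800 + 0.4825 + 0.3450) / 0.3595 = 1.0075 / 0.3595 ≈ 2.803.

m_C = 2.803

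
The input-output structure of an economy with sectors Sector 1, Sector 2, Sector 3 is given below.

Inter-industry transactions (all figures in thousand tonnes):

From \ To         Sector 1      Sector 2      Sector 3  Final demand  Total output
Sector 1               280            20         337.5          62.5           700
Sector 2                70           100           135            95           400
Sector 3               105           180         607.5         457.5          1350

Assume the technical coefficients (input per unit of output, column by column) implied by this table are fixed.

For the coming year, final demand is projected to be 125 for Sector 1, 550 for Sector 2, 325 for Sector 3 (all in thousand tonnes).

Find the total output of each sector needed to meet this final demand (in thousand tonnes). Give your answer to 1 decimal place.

x_1 = 1044.3, x_2 = 1110.5, x_3 = 1784.3

Technical coefficients a_ij = z_ij / X_j:
  a_11 = 280/700 = 0.40, a_21 = 70/700 = 0.10, a_31 = 105/700 = 0.15
  a_12 = 20/400 = 0.05, a_22 = 100/400 = 0.25, a_32 = 180/400 = 0.45
  a_13 = 337.5/1350 = 0.25, a_23 = 135/1350 = 0.10, a_33 = 607.5/1350 = 0.45
I − A =
  [   0.60    -0.05    -0.25]
  [  -0.10     0.75    -0.10]
  [  -0.15    -0.45     0.55]
Cofactors of I−A, C_ij = (−1)^(i+j)·(minor ij) (rows/columns in the sector order above):
  C_11 = (0.75)(0.55) − (-0.10)(-0.45) = 0.3675
  C_12 = −[(-0.10)(0.55) − (-0.10)(-0.15)] = 0.0700
  C_13 = (-0.10)(-0.45) − (0.75)(-0.15) = 0.1575
  C_21 = −[(-0.05)(0.55) − (-0.25)(-0.45)] = 0.1400
  C_22 = (0.60)(0.55) − (-0.25)(-0.15) = 0.2925
  C_23 = −[(0.60)(-0.45) − (-0.05)(-0.15)] = 0.2775
  C_31 = (-0.05)(-0.10) − (-0.25)(0.75) = 0.1925
  C_32 = −[(0.60)(-0.10) − (-0.25)(-0.10)] = 0.0850
  C_33 = (0.60)(0.75) − (-0.05)(-0.10) = 0.4450
det(I−A) = Σ_j (I−A)_1j·C_1j = (0.60)(0.3675) + (-0.05)(0.0700) + (-0.25)(0.1575) = 0.177625
adj(I−A) = Cᵀ =
  [ 0.3675   0.1400   0.1925]
  [ 0.0700   0.2925   0.0850]
  [ 0.1575   0.2775   0.4450]
(I − A)⁻¹ = adj(I−A) / det(I−A) ≈
  [   2.0690     0.7882     1.0837]
  [   0.3941     1.6467     0.4785]
  [   0.8867     1.5623     2.5053]
x = (I − A)⁻¹ d = adj(I−A)·d / det(I−A), with det(I−A) = 0.177625:
  x_1 = (0.3675·125 + 0.1400·550 + 0.1925·325) / 0.177625 = 185.50 / 0.177625 ≈ 1044.3
  x_2 = (0.0700·125 + 0.2925·550 + 0.0850·325) / 0.177625 = 197.25 / 0.177625 ≈ 1110.5
  x_3 = (0.1575·125 + 0.2775·550 + 0.4450·325) / 0.177625 = 316.9375 / 0.177625 ≈ 1784.3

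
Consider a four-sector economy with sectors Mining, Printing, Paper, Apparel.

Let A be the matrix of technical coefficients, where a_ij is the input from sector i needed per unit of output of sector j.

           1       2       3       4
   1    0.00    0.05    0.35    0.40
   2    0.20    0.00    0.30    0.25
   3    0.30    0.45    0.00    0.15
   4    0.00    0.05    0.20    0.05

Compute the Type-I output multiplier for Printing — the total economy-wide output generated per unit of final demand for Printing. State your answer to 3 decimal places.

I − A =
  [   1.00    -0.05    -0.35    -0.40]
  [  -0.20     1.00    -0.30    -0.25]
  [  -0.30    -0.45     1.00    -0.15]
  [   0.00    -0.05    -0.20     0.95]
Compute the cofactors C_ij = (−1)^(i+j)·(3×3 minor ij) of I−A; the adjugate is their transpose:
adj(I−A) = Cᵀ =
  [ 0.754500   0.254250   0.430875   0.452625]
  [ 0.284500   0.796250   0.417500   0.395250]
  [ 0.368250   0.455250   0.924000   0.420750]
  [ 0.092500   0.137750   0.216500   0.714000]
det(I−A) = Σ_j (I−A)_1j·C_1j = (1.00)(0.754500) + (-0.05)(0.284500) + (-0.35)(0.368250) + (-0.40)(0.092500) = 0.5743875
(I − A)⁻¹ = adj(I−A) / det(I−A) ≈
  [   1.3136     0.4426     0.7501     0.7880]
  [   0.4953     1.3863     0.7269     0.6881]
  [   0.6411     0.7926     1.6087     0.7325]
  [   0.1610     0.2398     0.3769     1.2431]
The output multiplier for sector j is the column-j sum of the Leontief inverse (I − A)⁻¹ = adj(I−A) / det(I−A).
Column 2 of adj(I−A): (0.254250, 0.796250, 0.455250, 0.137750); det(I−A) = 0.5743875.
m_2 = (0.254250 + 0.796250 + 0.455250 + 0.137750) / 0.5743875 = 1.6435 / 0.5743875 ≈ 2.861.

m_2 = 2.861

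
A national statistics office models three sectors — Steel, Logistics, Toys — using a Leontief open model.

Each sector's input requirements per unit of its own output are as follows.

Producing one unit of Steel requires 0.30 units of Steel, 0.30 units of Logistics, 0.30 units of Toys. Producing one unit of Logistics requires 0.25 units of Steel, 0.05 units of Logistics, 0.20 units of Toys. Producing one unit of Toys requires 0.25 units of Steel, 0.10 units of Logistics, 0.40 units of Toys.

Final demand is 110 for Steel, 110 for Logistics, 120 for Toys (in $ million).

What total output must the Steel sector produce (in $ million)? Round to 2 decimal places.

x_1 = 462.94

I − A =
  [   0.70    -0.25    -0.25]
  [  -0.30     0.95    -0.10]
  [  -0.30    -0.20     0.60]
Cofactors of I−A, C_ij = (−1)^(i+j)·(minor ij) (rows/columns in the sector order above):
  C_11 = (0.95)(0.60) − (-0.10)(-0.20) = 0.5500
  C_12 = −[(-0.30)(0.60) − (-0.10)(-0.30)] = 0.2100
  C_13 = (-0.30)(-0.20) − (0.95)(-0.30) = 0.3450
  C_21 = −[(-0.25)(0.60) − (-0.25)(-0.20)] = 0.2000
  C_22 = (0.70)(0.60) − (-0.25)(-0.30) = 0.3450
  C_23 = −[(0.70)(-0.20) − (-0.25)(-0.30)] = 0.2150
  C_31 = (-0.25)(-0.10) − (-0.25)(0.95) = 0.2625
  C_32 = −[(0.70)(-0.10) − (-0.25)(-0.30)] = 0.1450
  C_33 = (0.70)(0.95) − (-0.25)(-0.30) = 0.5900
det(I−A) = Σ_j (I−A)_1j·C_1j = (0.70)(0.5500) + (-0.25)(0.2100) + (-0.25)(0.3450) = 0.24625
adj(I−A) = Cᵀ =
  [ 0.5500   0.2000   0.2625]
  [ 0.2100   0.3450   0.1450]
  [ 0.3450   0.2150   0.5900]
(I − A)⁻¹ = adj(I−A) / det(I−A) ≈
  [   2.2335     0.8122     1.0660]
  [   0.8528     1.4010     0.5888]
  [   1.4010     0.8731     2.3959]
x = (I − A)⁻¹ d = adj(I−A)·d / det(I−A), with det(I−A) = 0.24625:
  x_1 = (0.5500·110 + 0.2000·110 + 0.2625·120) / 0.24625 = 114.00 / 0.24625 ≈ 462.94
  x_2 = (0.2100·110 + 0.3450·110 + 0.1450·120) / 0.24625 = 78.45 / 0.24625 ≈ 318.58
  x_3 = (0.3450·110 + 0.2150·110 + 0.5900·120) / 0.24625 = 132.40 / 0.24625 ≈ 537.66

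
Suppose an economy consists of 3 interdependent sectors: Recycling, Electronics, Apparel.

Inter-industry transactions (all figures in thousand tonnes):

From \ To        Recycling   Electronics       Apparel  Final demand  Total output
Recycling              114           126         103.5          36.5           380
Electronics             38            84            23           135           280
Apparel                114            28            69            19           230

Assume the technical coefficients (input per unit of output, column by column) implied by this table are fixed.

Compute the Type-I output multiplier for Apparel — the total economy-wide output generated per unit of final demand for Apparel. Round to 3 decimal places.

m_A = 4.792

Technical coefficients a_ij = z_ij / X_j:
  a_RR = 114/380 = 0.30, a_ER = 38/380 = 0.10, a_AR = 114/380 = 0.30
  a_RE = 126/280 = 0.45, a_EE = 84/280 = 0.30, a_AE = 28/280 = 0.10
  a_RA = 103.5/230 = 0.45, a_EA = 23/230 = 0.10, a_AA = 69/230 = 0.30
I − A =
  [   0.70    -0.45    -0.45]
  [  -0.10     0.70    -0.10]
  [  -0.30    -0.10     0.70]
Cofactors of I−A, C_ij = (−1)^(i+j)·(minor ij) (rows/columns in the sector order above):
  C_11 = (0.70)(0.70) − (-0.10)(-0.10) = 0.4800
  C_12 = −[(-0.10)(0.70) − (-0.10)(-0.30)] = 0.1000
  C_13 = (-0.10)(-0.10) − (0.70)(-0.30) = 0.2200
  C_21 = −[(-0.45)(0.70) − (-0.45)(-0.10)] = 0.3600
  C_22 = (0.70)(0.70) − (-0.45)(-0.30) = 0.3550
  C_23 = −[(0.70)(-0.10) − (-0.45)(-0.30)] = 0.2050
  C_31 = (-0.45)(-0.10) − (-0.45)(0.70) = 0.3600
  C_32 = −[(0.70)(-0.10) − (-0.45)(-0.10)] = 0.1150
  C_33 = (0.70)(0.70) − (-0.45)(-0.10) = 0.4450
det(I−A) = Σ_j (I−A)_1j·C_1j = (0.70)(0.4800) + (-0.45)(0.1000) + (-0.45)(0.2200) = 0.1920
adj(I−A) = Cᵀ =
  [ 0.4800   0.3600   0.3600]
  [ 0.1000   0.3550   0.1150]
  [ 0.2200   0.2050   0.4450]
(I − A)⁻¹ = adj(I−A) / det(I−A) ≈
  [   2.5000     1.8750     1.8750]
  [   0.5208     1.8490     0.5990]
  [   1.1458     1.0677     2.3177]
The output multiplier for sector j is the column-j sum of the Leontief inverse (I − A)⁻¹ = adj(I−A) / det(I−A).
Column A of adj(I−A): (0.3600, 0.1150, 0.4450); det(I−A) = 0.1920.
m_A = (0.3600 + 0.1150 + 0.4450) / 0.1920 = 0.92 / 0.1920 ≈ 4.792.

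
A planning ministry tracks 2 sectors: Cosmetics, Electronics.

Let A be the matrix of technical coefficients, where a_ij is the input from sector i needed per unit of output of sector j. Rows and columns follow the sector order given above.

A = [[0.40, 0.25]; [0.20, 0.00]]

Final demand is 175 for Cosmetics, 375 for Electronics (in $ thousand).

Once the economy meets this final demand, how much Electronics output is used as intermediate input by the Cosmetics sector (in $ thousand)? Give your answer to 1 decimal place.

z_EC = 97.7

I − A =
  [   0.60    -0.25]
  [  -0.20     1.00]
det(I−A) = (0.60)(1.00) − (-0.25)(-0.20) = 0.5500
adj(I−A) = [[1.00, 0.25], [0.20, 0.60]]
(I − A)⁻¹ = adj(I−A) / det(I−A) ≈
  [   1.8182     0.4545]
  [   0.3636     1.0909]
First solve x = (I − A)⁻¹ d = adj(I−A)·d / det(I−A); in particular x_C = (1.00·175 + 0.25·375) / 0.5500 = 268.75 / 0.5500 ≈ 488.636.
Intermediate flow from E to C: z_EC = a_EC · x_C = 0.20 × 268.75 / 0.5500 = 53.75 / 0.5500 ≈ 97.7.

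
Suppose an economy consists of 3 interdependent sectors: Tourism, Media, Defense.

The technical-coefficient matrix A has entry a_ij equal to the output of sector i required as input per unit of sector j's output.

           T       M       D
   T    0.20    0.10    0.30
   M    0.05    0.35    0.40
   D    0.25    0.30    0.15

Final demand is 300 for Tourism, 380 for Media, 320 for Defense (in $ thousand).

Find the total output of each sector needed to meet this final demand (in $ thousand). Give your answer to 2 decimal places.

I − A =
  [   0.80    -0.10    -0.30]
  [  -0.05     0.65    -0.40]
  [  -0.25    -0.30     0.85]
Cofactors of I−A, C_ij = (−1)^(i+j)·(minor ij) (rows/columns in the sector order above):
  C_11 = (0.65)(0.85) − (-0.40)(-0.30) = 0.4325
  C_12 = −[(-0.05)(0.85) − (-0.40)(-0.25)] = 0.1425
  C_13 = (-0.05)(-0.30) − (0.65)(-0.25) = 0.1775
  C_21 = −[(-0.10)(0.85) − (-0.30)(-0.30)] = 0.1750
  C_22 = (0.80)(0.85) − (-0.30)(-0.25) = 0.6050
  C_23 = −[(0.80)(-0.30) − (-0.10)(-0.25)] = 0.2650
  C_31 = (-0.10)(-0.40) − (-0.30)(0.65) = 0.2350
  C_32 = −[(0.80)(-0.40) − (-0.30)(-0.05)] = 0.3350
  C_33 = (0.80)(0.65) − (-0.10)(-0.05) = 0.5150
det(I−A) = Σ_j (I−A)_1j·C_1j = (0.80)(0.4325) + (-0.10)(0.1425) + (-0.30)(0.1775) = 0.2785
adj(I−A) = Cᵀ =
  [ 0.4325   0.1750   0.2350]
  [ 0.1425   0.6050   0.3350]
  [ 0.1775   0.2650   0.5150]
(I − A)⁻¹ = adj(I−A) / det(I−A) ≈
  [   1.5530     0.6284     0.8438]
  [   0.5117     2.1724     1.2029]
  [   0.6373     0.9515     1.8492]
x = (I − A)⁻¹ d = adj(I−A)·d / det(I−A), with det(I−A) = 0.2785:
  x_T = (0.4325·300 + 0.1750·380 + 0.2350·320) / 0.2785 = 271.45 / 0.2785 ≈ 974.69
  x_M = (0.1425·300 + 0.6050·380 + 0.3350·320) / 0.2785 = 379.85 / 0.2785 ≈ 1363.91
  x_D = (0.1775·300 + 0.2650·380 + 0.5150·320) / 0.2785 = 318.75 / 0.2785 ≈ 1144.52

x_T = 974.69, x_M = 1363.91, x_D = 1144.52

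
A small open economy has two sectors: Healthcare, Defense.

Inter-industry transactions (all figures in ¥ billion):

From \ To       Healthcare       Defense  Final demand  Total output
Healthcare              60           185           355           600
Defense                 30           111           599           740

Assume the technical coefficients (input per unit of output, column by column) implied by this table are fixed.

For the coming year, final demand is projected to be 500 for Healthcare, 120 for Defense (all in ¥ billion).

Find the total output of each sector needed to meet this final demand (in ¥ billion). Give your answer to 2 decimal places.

x_H = 604.65, x_D = 176.74

Technical coefficients a_ij = z_ij / X_j:
  a_HH = 60/600 = 0.10, a_DH = 30/600 = 0.05
  a_HD = 185/740 = 0.25, a_DD = 111/740 = 0.15
I − A =
  [   0.90    -0.25]
  [  -0.05     0.85]
det(I−A) = (0.90)(0.85) − (-0.25)(-0.05) = 0.7525
adj(I−A) = [[0.85, 0.25], [0.05, 0.90]]
(I − A)⁻¹ = adj(I−A) / det(I−A) ≈
  [   1.1296     0.3322]
  [   0.0664     1.1960]
x = (I − A)⁻¹ d = adj(I−A)·d / det(I−A), with det(I−A) = 0.7525:
  x_H = (0.85·500 + 0.25·120) / 0.7525 = 455.00 / 0.7525 ≈ 604.65
  x_D = (0.05·500 + 0.90·120) / 0.7525 = 133.00 / 0.7525 ≈ 176.74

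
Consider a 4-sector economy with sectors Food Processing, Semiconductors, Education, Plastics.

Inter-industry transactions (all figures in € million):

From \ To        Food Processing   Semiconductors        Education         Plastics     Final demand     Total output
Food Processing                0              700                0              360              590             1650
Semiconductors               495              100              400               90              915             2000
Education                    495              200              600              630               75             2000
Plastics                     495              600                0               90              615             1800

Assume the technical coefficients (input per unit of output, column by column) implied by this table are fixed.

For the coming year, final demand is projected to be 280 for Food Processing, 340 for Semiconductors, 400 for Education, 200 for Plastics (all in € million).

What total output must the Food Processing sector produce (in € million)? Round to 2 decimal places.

x_F = 753.65

Technical coefficients a_ij = z_ij / X_j:
  a_FF = 0/1650 = 0.00, a_SF = 495/1650 = 0.30, a_EF = 495/1650 = 0.30, a_PF = 495/1650 = 0.30
  a_FS = 700/2000 = 0.35, a_SS = 100/2000 = 0.05, a_ES = 200/2000 = 0.10, a_PS = 600/2000 = 0.30
  a_FE = 0/2000 = 0.00, a_SE = 400/2000 = 0.20, a_EE = 600/2000 = 0.30, a_PE = 0/2000 = 0.00
  a_FP = 360/1800 = 0.20, a_SP = 90/1800 = 0.05, a_EP = 630/1800 = 0.35, a_PP = 90/1800 = 0.05
I − A =
  [   1.00    -0.35     0.00    -0.20]
  [  -0.30     0.95    -0.20    -0.05]
  [  -0.30    -0.10     0.70    -0.35]
  [  -0.30    -0.30     0.00     0.95]
Compute the cofactors C_ij = (−1)^(i+j)·(3×3 minor ij) of I−A; the adjugate is their transpose:
adj(I−A) = Cᵀ =
  [ 0.58125   0.27475   0.07850   0.16575]
  [ 0.28800   0.62300   0.17800   0.15900]
  [ 0.42750   0.34850   0.70750   0.36900]
  [ 0.27450   0.28350   0.08100   0.55050]
det(I−A) = Σ_j (I−A)_1j·C_1j = (1.00)(0.58125) + (-0.35)(0.28800) + (0.00)(0.42750) + (-0.20)(0.27450) = 0.42555
(I − A)⁻¹ = adj(I−A) / det(I−A) ≈
  [   1.3659     0.6456     0.1845     0.3895]
  [   0.6768     1.4640     0.4183     0.3736]
  [   1.0046     0.8189     1.6626     0.8671]
  [   0.6450     0.6662     0.1903     1.2936]
x = (I − A)⁻¹ d = adj(I−A)·d / det(I−A), with det(I−A) = 0.42555:
  x_F = (0.58125·280 + 0.27475·340 + 0.07850·400 + 0.16575·200) / 0.42555 = 320.715 / 0.42555 ≈ 753.65
  x_S = (0.28800·280 + 0.62300·340 + 0.17800·400 + 0.15900·200) / 0.42555 = 395.46 / 0.42555 ≈ 929.29
  x_E = (0.42750·280 + 0.34850·340 + 0.70750·400 + 0.36900·200) / 0.42555 = 594.99 / 0.42555 ≈ 1398.17
  x_P = (0.27450·280 + 0.28350·340 + 0.08100·400 + 0.55050·200) / 0.42555 = 315.75 / 0.42555 ≈ 741.98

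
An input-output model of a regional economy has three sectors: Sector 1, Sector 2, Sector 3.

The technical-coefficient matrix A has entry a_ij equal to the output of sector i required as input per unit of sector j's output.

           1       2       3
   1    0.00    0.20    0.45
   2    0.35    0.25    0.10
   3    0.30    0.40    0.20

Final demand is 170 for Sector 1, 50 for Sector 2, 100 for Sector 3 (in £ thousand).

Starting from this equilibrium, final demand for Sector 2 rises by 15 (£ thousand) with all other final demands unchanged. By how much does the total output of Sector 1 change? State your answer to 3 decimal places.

I − A =
  [   1.00    -0.20    -0.45]
  [  -0.35     0.75    -0.10]
  [  -0.30    -0.40     0.80]
Cofactors of I−A, C_ij = (−1)^(i+j)·(minor ij) (rows/columns in the sector order above):
  C_11 = (0.75)(0.80) − (-0.10)(-0.40) = 0.5600
  C_12 = −[(-0.35)(0.80) − (-0.10)(-0.30)] = 0.3100
  C_13 = (-0.35)(-0.40) − (0.75)(-0.30) = 0.3650
  C_21 = −[(-0.20)(0.80) − (-0.45)(-0.40)] = 0.3400
  C_22 = (1.00)(0.80) − (-0.45)(-0.30) = 0.6650
  C_23 = −[(1.00)(-0.40) − (-0.20)(-0.30)] = 0.4600
  C_31 = (-0.20)(-0.10) − (-0.45)(0.75) = 0.3575
  C_32 = −[(1.00)(-0.10) − (-0.45)(-0.35)] = 0.2575
  C_33 = (1.00)(0.75) − (-0.20)(-0.35) = 0.6800
det(I−A) = Σ_j (I−A)_1j·C_1j = (1.00)(0.5600) + (-0.20)(0.3100) + (-0.45)(0.3650) = 0.33375
adj(I−A) = Cᵀ =
  [ 0.5600   0.3400   0.3575]
  [ 0.3100   0.6650   0.2575]
  [ 0.3650   0.4600   0.6800]
(I − A)⁻¹ = adj(I−A) / det(I−A) ≈
  [   1.6779     1.0187     1.0712]
  [   0.9288     1.9925     0.7715]
  [   1.0936     1.3783     2.0375]
Δx = (I − A)⁻¹ Δd with Δd having +15 in the Sector 2 component and 0 elsewhere.
So Δx_1 = L_12 · (+15), where L_12 = adj(I−A)_12 / det(I−A) = 0.3400 / 0.33375.
Δx_1 = 0.3400 × (+15) / 0.33375 = 5.10 / 0.33375 ≈ 15.281.

Δx_1 = 15.281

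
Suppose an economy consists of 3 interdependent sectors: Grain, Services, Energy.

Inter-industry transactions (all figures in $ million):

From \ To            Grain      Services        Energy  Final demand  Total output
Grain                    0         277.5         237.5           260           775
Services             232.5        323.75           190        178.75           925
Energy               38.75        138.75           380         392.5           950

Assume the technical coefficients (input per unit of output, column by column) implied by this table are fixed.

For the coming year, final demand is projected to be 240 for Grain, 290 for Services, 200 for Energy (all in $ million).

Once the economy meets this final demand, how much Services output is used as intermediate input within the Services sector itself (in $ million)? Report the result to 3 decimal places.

z_22 = 334.390

Technical coefficients a_ij = z_ij / X_j:
  a_11 = 0/775 = 0.00, a_21 = 232.5/775 = 0.30, a_31 = 38.75/775 = 0.05
  a_12 = 277.5/925 = 0.30, a_22 = 323.75/925 = 0.35, a_32 = 138.75/925 = 0.15
  a_13 = 237.5/950 = 0.25, a_23 = 190/950 = 0.20, a_33 = 380/950 = 0.40
I − A =
  [   1.00    -0.30    -0.25]
  [  -0.30     0.65    -0.20]
  [  -0.05    -0.15     0.60]
Cofactors of I−A, C_ij = (−1)^(i+j)·(minor ij) (rows/columns in the sector order above):
  C_11 = (0.65)(0.60) − (-0.20)(-0.15) = 0.3600
  C_12 = −[(-0.30)(0.60) − (-0.20)(-0.05)] = 0.1900
  C_13 = (-0.30)(-0.15) − (0.65)(-0.05) = 0.0775
  C_21 = −[(-0.30)(0.60) − (-0.25)(-0.15)] = 0.2175
  C_22 = (1.00)(0.60) − (-0.25)(-0.05) = 0.5875
  C_23 = −[(1.00)(-0.15) − (-0.30)(-0.05)] = 0.1650
  C_31 = (-0.30)(-0.20) − (-0.25)(0.65) = 0.2225
  C_32 = −[(1.00)(-0.20) − (-0.25)(-0.30)] = 0.2750
  C_33 = (1.00)(0.65) − (-0.30)(-0.30) = 0.5600
det(I−A) = Σ_j (I−A)_1j·C_1j = (1.00)(0.3600) + (-0.30)(0.1900) + (-0.25)(0.0775) = 0.283625
adj(I−A) = Cᵀ =
  [ 0.3600   0.2175   0.2225]
  [ 0.1900   0.5875   0.2750]
  [ 0.0775   0.1650   0.5600]
(I − A)⁻¹ = adj(I−A) / det(I−A) ≈
  [   1.2693     0.7669     0.7845]
  [   0.6699     2.0714     0.9696]
  [   0.2732     0.5818     1.9744]
First solve x = (I − A)⁻¹ d = adj(I−A)·d / det(I−A); in particular x_2 = (0.1900·240 + 0.5875·290 + 0.2750·200) / 0.283625 = 270.975 / 0.283625 ≈ 955.39885.
Intermediate flow from 2 to 2: z_22 = a_22 · x_2 = 0.35 × 270.975 / 0.283625 = 94.84125 / 0.283625 ≈ 334.390.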